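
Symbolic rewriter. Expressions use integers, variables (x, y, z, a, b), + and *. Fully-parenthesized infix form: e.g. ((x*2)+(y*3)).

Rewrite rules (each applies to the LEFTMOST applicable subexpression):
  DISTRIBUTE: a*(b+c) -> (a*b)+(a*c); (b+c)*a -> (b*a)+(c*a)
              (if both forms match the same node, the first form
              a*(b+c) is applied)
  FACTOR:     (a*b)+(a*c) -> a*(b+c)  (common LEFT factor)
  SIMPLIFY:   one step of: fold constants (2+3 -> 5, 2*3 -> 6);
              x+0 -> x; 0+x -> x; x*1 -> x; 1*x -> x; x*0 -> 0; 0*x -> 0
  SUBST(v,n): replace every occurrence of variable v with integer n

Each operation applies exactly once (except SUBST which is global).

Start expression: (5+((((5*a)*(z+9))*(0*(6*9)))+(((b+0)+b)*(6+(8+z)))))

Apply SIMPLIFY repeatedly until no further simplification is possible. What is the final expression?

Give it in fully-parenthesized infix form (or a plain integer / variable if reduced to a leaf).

Start: (5+((((5*a)*(z+9))*(0*(6*9)))+(((b+0)+b)*(6+(8+z)))))
Step 1: at RLR: (0*(6*9)) -> 0; overall: (5+((((5*a)*(z+9))*(0*(6*9)))+(((b+0)+b)*(6+(8+z))))) -> (5+((((5*a)*(z+9))*0)+(((b+0)+b)*(6+(8+z)))))
Step 2: at RL: (((5*a)*(z+9))*0) -> 0; overall: (5+((((5*a)*(z+9))*0)+(((b+0)+b)*(6+(8+z))))) -> (5+(0+(((b+0)+b)*(6+(8+z)))))
Step 3: at R: (0+(((b+0)+b)*(6+(8+z)))) -> (((b+0)+b)*(6+(8+z))); overall: (5+(0+(((b+0)+b)*(6+(8+z))))) -> (5+(((b+0)+b)*(6+(8+z))))
Step 4: at RLL: (b+0) -> b; overall: (5+(((b+0)+b)*(6+(8+z)))) -> (5+((b+b)*(6+(8+z))))
Fixed point: (5+((b+b)*(6+(8+z))))

Answer: (5+((b+b)*(6+(8+z))))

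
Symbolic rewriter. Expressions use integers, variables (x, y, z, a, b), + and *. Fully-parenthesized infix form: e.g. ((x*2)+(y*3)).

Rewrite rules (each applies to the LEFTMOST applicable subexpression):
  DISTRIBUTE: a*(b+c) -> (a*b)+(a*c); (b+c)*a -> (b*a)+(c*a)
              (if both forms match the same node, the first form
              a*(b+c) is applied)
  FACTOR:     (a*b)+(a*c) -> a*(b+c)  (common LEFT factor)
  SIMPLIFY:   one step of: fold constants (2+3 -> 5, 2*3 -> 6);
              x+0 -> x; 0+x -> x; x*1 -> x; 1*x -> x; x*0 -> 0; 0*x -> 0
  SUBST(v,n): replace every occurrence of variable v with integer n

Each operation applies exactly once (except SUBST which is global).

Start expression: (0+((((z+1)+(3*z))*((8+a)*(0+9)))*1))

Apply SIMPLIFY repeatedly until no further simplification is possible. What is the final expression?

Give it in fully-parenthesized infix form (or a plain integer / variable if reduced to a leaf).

Answer: (((z+1)+(3*z))*((8+a)*9))

Derivation:
Start: (0+((((z+1)+(3*z))*((8+a)*(0+9)))*1))
Step 1: at root: (0+((((z+1)+(3*z))*((8+a)*(0+9)))*1)) -> ((((z+1)+(3*z))*((8+a)*(0+9)))*1); overall: (0+((((z+1)+(3*z))*((8+a)*(0+9)))*1)) -> ((((z+1)+(3*z))*((8+a)*(0+9)))*1)
Step 2: at root: ((((z+1)+(3*z))*((8+a)*(0+9)))*1) -> (((z+1)+(3*z))*((8+a)*(0+9))); overall: ((((z+1)+(3*z))*((8+a)*(0+9)))*1) -> (((z+1)+(3*z))*((8+a)*(0+9)))
Step 3: at RR: (0+9) -> 9; overall: (((z+1)+(3*z))*((8+a)*(0+9))) -> (((z+1)+(3*z))*((8+a)*9))
Fixed point: (((z+1)+(3*z))*((8+a)*9))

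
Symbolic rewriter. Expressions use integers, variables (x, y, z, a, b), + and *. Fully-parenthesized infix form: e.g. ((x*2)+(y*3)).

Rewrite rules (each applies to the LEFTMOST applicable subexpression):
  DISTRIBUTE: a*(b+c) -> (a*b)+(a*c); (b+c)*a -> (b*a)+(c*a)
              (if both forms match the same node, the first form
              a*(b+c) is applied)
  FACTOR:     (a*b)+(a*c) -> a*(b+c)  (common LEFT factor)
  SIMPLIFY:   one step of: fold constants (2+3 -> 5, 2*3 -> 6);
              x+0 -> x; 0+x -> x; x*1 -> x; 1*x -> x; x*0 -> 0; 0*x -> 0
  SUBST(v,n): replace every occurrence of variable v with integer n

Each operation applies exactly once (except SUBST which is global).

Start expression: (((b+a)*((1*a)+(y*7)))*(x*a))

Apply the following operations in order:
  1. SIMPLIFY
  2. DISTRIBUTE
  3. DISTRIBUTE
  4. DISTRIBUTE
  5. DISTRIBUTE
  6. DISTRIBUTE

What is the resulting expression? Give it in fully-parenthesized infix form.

Start: (((b+a)*((1*a)+(y*7)))*(x*a))
Apply SIMPLIFY at LRL (target: (1*a)): (((b+a)*((1*a)+(y*7)))*(x*a)) -> (((b+a)*(a+(y*7)))*(x*a))
Apply DISTRIBUTE at L (target: ((b+a)*(a+(y*7)))): (((b+a)*(a+(y*7)))*(x*a)) -> ((((b+a)*a)+((b+a)*(y*7)))*(x*a))
Apply DISTRIBUTE at root (target: ((((b+a)*a)+((b+a)*(y*7)))*(x*a))): ((((b+a)*a)+((b+a)*(y*7)))*(x*a)) -> ((((b+a)*a)*(x*a))+(((b+a)*(y*7))*(x*a)))
Apply DISTRIBUTE at LL (target: ((b+a)*a)): ((((b+a)*a)*(x*a))+(((b+a)*(y*7))*(x*a))) -> ((((b*a)+(a*a))*(x*a))+(((b+a)*(y*7))*(x*a)))
Apply DISTRIBUTE at L (target: (((b*a)+(a*a))*(x*a))): ((((b*a)+(a*a))*(x*a))+(((b+a)*(y*7))*(x*a))) -> ((((b*a)*(x*a))+((a*a)*(x*a)))+(((b+a)*(y*7))*(x*a)))
Apply DISTRIBUTE at RL (target: ((b+a)*(y*7))): ((((b*a)*(x*a))+((a*a)*(x*a)))+(((b+a)*(y*7))*(x*a))) -> ((((b*a)*(x*a))+((a*a)*(x*a)))+(((b*(y*7))+(a*(y*7)))*(x*a)))

Answer: ((((b*a)*(x*a))+((a*a)*(x*a)))+(((b*(y*7))+(a*(y*7)))*(x*a)))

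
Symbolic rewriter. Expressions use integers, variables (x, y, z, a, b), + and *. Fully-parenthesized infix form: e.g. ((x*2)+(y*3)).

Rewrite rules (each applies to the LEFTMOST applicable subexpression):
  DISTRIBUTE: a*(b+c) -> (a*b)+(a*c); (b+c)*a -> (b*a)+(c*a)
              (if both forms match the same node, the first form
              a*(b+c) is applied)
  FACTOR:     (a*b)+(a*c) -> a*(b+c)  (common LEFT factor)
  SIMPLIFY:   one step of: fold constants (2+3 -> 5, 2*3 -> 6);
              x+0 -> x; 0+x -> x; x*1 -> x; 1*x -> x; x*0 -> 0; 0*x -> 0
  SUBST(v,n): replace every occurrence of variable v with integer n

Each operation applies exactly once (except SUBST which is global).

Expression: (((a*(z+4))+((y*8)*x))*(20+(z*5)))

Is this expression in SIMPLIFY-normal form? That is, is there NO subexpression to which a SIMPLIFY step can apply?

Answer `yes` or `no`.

Answer: yes

Derivation:
Expression: (((a*(z+4))+((y*8)*x))*(20+(z*5)))
Scanning for simplifiable subexpressions (pre-order)...
  at root: (((a*(z+4))+((y*8)*x))*(20+(z*5))) (not simplifiable)
  at L: ((a*(z+4))+((y*8)*x)) (not simplifiable)
  at LL: (a*(z+4)) (not simplifiable)
  at LLR: (z+4) (not simplifiable)
  at LR: ((y*8)*x) (not simplifiable)
  at LRL: (y*8) (not simplifiable)
  at R: (20+(z*5)) (not simplifiable)
  at RR: (z*5) (not simplifiable)
Result: no simplifiable subexpression found -> normal form.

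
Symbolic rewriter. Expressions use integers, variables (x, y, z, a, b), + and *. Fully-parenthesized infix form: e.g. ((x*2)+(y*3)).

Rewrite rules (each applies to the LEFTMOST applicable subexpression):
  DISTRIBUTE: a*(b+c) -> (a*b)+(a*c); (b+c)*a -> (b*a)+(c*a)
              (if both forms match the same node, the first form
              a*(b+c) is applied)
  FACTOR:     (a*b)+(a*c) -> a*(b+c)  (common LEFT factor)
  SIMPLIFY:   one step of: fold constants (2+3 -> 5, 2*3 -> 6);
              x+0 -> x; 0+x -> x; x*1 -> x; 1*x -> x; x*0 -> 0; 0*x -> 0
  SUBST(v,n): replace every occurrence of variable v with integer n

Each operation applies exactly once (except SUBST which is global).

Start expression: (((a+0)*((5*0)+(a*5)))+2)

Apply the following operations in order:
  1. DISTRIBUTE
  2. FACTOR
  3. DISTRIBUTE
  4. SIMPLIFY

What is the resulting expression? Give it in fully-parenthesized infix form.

Answer: (((a*(5*0))+((a+0)*(a*5)))+2)

Derivation:
Start: (((a+0)*((5*0)+(a*5)))+2)
Apply DISTRIBUTE at L (target: ((a+0)*((5*0)+(a*5)))): (((a+0)*((5*0)+(a*5)))+2) -> ((((a+0)*(5*0))+((a+0)*(a*5)))+2)
Apply FACTOR at L (target: (((a+0)*(5*0))+((a+0)*(a*5)))): ((((a+0)*(5*0))+((a+0)*(a*5)))+2) -> (((a+0)*((5*0)+(a*5)))+2)
Apply DISTRIBUTE at L (target: ((a+0)*((5*0)+(a*5)))): (((a+0)*((5*0)+(a*5)))+2) -> ((((a+0)*(5*0))+((a+0)*(a*5)))+2)
Apply SIMPLIFY at LLL (target: (a+0)): ((((a+0)*(5*0))+((a+0)*(a*5)))+2) -> (((a*(5*0))+((a+0)*(a*5)))+2)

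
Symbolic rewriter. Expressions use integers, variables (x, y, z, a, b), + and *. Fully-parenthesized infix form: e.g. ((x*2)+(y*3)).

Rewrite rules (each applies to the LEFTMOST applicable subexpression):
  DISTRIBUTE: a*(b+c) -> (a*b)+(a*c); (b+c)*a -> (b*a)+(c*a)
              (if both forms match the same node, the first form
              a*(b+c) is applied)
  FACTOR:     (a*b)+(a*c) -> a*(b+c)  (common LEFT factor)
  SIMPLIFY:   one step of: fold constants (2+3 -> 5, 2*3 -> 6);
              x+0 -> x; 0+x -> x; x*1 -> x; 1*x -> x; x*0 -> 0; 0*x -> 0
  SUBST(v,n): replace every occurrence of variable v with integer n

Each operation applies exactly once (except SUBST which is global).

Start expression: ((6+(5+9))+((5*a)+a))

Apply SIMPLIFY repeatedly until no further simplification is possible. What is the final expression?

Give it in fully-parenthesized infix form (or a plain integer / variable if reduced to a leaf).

Start: ((6+(5+9))+((5*a)+a))
Step 1: at LR: (5+9) -> 14; overall: ((6+(5+9))+((5*a)+a)) -> ((6+14)+((5*a)+a))
Step 2: at L: (6+14) -> 20; overall: ((6+14)+((5*a)+a)) -> (20+((5*a)+a))
Fixed point: (20+((5*a)+a))

Answer: (20+((5*a)+a))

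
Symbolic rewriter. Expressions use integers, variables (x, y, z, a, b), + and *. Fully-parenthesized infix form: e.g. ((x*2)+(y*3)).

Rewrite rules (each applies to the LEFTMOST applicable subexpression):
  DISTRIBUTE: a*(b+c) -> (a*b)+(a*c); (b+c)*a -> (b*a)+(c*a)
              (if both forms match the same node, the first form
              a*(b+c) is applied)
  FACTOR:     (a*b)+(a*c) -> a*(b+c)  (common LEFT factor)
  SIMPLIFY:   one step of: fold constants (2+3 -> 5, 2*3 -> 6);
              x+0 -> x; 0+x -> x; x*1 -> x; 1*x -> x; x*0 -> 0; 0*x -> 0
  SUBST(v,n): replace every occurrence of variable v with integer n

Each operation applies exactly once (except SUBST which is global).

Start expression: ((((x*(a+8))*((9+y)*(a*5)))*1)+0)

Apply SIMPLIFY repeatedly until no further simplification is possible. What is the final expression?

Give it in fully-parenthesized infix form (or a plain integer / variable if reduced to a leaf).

Start: ((((x*(a+8))*((9+y)*(a*5)))*1)+0)
Step 1: at root: ((((x*(a+8))*((9+y)*(a*5)))*1)+0) -> (((x*(a+8))*((9+y)*(a*5)))*1); overall: ((((x*(a+8))*((9+y)*(a*5)))*1)+0) -> (((x*(a+8))*((9+y)*(a*5)))*1)
Step 2: at root: (((x*(a+8))*((9+y)*(a*5)))*1) -> ((x*(a+8))*((9+y)*(a*5))); overall: (((x*(a+8))*((9+y)*(a*5)))*1) -> ((x*(a+8))*((9+y)*(a*5)))
Fixed point: ((x*(a+8))*((9+y)*(a*5)))

Answer: ((x*(a+8))*((9+y)*(a*5)))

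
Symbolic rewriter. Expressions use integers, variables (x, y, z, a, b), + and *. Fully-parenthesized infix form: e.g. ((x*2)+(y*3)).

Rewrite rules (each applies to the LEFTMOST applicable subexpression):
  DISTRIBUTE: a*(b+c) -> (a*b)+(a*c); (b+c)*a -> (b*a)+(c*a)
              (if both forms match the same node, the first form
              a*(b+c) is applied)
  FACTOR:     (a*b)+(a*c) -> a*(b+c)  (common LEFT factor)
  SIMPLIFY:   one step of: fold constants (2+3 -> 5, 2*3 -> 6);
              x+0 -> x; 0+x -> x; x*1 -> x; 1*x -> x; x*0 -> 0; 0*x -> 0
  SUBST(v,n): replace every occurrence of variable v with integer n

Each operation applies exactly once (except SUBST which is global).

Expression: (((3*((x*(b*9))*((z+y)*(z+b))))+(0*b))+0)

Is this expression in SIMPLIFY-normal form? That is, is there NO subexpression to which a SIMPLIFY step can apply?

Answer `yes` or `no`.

Answer: no

Derivation:
Expression: (((3*((x*(b*9))*((z+y)*(z+b))))+(0*b))+0)
Scanning for simplifiable subexpressions (pre-order)...
  at root: (((3*((x*(b*9))*((z+y)*(z+b))))+(0*b))+0) (SIMPLIFIABLE)
  at L: ((3*((x*(b*9))*((z+y)*(z+b))))+(0*b)) (not simplifiable)
  at LL: (3*((x*(b*9))*((z+y)*(z+b)))) (not simplifiable)
  at LLR: ((x*(b*9))*((z+y)*(z+b))) (not simplifiable)
  at LLRL: (x*(b*9)) (not simplifiable)
  at LLRLR: (b*9) (not simplifiable)
  at LLRR: ((z+y)*(z+b)) (not simplifiable)
  at LLRRL: (z+y) (not simplifiable)
  at LLRRR: (z+b) (not simplifiable)
  at LR: (0*b) (SIMPLIFIABLE)
Found simplifiable subexpr at path root: (((3*((x*(b*9))*((z+y)*(z+b))))+(0*b))+0)
One SIMPLIFY step would give: ((3*((x*(b*9))*((z+y)*(z+b))))+(0*b))
-> NOT in normal form.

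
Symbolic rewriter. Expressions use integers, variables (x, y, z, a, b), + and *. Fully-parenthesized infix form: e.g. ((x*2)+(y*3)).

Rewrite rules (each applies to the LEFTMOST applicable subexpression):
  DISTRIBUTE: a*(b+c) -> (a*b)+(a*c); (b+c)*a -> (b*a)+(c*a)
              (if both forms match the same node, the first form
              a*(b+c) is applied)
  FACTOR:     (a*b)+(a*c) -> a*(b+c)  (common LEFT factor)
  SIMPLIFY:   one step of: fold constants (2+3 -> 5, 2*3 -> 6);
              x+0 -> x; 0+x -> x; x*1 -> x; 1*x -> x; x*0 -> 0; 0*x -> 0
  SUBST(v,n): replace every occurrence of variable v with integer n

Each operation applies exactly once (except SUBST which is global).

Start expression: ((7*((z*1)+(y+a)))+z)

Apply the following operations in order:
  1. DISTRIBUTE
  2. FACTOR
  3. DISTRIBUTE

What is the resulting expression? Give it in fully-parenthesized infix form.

Answer: (((7*(z*1))+(7*(y+a)))+z)

Derivation:
Start: ((7*((z*1)+(y+a)))+z)
Apply DISTRIBUTE at L (target: (7*((z*1)+(y+a)))): ((7*((z*1)+(y+a)))+z) -> (((7*(z*1))+(7*(y+a)))+z)
Apply FACTOR at L (target: ((7*(z*1))+(7*(y+a)))): (((7*(z*1))+(7*(y+a)))+z) -> ((7*((z*1)+(y+a)))+z)
Apply DISTRIBUTE at L (target: (7*((z*1)+(y+a)))): ((7*((z*1)+(y+a)))+z) -> (((7*(z*1))+(7*(y+a)))+z)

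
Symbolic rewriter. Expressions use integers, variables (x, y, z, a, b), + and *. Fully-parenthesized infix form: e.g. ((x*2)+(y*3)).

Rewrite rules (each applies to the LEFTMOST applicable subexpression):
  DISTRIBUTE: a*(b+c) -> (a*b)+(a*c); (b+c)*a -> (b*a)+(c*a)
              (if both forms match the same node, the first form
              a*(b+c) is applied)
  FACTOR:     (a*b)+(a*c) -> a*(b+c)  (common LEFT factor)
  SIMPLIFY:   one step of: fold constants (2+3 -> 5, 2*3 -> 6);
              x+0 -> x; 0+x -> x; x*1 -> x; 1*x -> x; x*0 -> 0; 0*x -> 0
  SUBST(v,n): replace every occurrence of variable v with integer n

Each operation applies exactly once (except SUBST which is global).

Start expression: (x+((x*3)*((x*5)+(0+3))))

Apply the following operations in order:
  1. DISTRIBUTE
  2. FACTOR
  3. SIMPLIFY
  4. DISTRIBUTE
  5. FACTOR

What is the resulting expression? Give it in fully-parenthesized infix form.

Start: (x+((x*3)*((x*5)+(0+3))))
Apply DISTRIBUTE at R (target: ((x*3)*((x*5)+(0+3)))): (x+((x*3)*((x*5)+(0+3)))) -> (x+(((x*3)*(x*5))+((x*3)*(0+3))))
Apply FACTOR at R (target: (((x*3)*(x*5))+((x*3)*(0+3)))): (x+(((x*3)*(x*5))+((x*3)*(0+3)))) -> (x+((x*3)*((x*5)+(0+3))))
Apply SIMPLIFY at RRR (target: (0+3)): (x+((x*3)*((x*5)+(0+3)))) -> (x+((x*3)*((x*5)+3)))
Apply DISTRIBUTE at R (target: ((x*3)*((x*5)+3))): (x+((x*3)*((x*5)+3))) -> (x+(((x*3)*(x*5))+((x*3)*3)))
Apply FACTOR at R (target: (((x*3)*(x*5))+((x*3)*3))): (x+(((x*3)*(x*5))+((x*3)*3))) -> (x+((x*3)*((x*5)+3)))

Answer: (x+((x*3)*((x*5)+3)))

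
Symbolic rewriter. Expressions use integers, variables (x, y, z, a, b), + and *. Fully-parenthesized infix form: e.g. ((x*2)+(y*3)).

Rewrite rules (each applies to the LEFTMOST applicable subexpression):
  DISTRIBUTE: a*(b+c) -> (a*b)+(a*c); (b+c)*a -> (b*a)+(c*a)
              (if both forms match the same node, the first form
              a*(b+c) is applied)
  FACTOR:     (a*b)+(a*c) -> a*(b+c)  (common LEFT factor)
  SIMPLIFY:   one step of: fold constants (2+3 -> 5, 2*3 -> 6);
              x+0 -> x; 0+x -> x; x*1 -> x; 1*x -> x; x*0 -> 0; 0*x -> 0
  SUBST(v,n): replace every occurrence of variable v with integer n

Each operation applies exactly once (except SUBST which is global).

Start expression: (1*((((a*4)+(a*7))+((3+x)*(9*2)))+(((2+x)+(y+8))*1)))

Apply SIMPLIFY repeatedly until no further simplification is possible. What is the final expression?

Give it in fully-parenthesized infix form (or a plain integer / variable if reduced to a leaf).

Answer: ((((a*4)+(a*7))+((3+x)*18))+((2+x)+(y+8)))

Derivation:
Start: (1*((((a*4)+(a*7))+((3+x)*(9*2)))+(((2+x)+(y+8))*1)))
Step 1: at root: (1*((((a*4)+(a*7))+((3+x)*(9*2)))+(((2+x)+(y+8))*1))) -> ((((a*4)+(a*7))+((3+x)*(9*2)))+(((2+x)+(y+8))*1)); overall: (1*((((a*4)+(a*7))+((3+x)*(9*2)))+(((2+x)+(y+8))*1))) -> ((((a*4)+(a*7))+((3+x)*(9*2)))+(((2+x)+(y+8))*1))
Step 2: at LRR: (9*2) -> 18; overall: ((((a*4)+(a*7))+((3+x)*(9*2)))+(((2+x)+(y+8))*1)) -> ((((a*4)+(a*7))+((3+x)*18))+(((2+x)+(y+8))*1))
Step 3: at R: (((2+x)+(y+8))*1) -> ((2+x)+(y+8)); overall: ((((a*4)+(a*7))+((3+x)*18))+(((2+x)+(y+8))*1)) -> ((((a*4)+(a*7))+((3+x)*18))+((2+x)+(y+8)))
Fixed point: ((((a*4)+(a*7))+((3+x)*18))+((2+x)+(y+8)))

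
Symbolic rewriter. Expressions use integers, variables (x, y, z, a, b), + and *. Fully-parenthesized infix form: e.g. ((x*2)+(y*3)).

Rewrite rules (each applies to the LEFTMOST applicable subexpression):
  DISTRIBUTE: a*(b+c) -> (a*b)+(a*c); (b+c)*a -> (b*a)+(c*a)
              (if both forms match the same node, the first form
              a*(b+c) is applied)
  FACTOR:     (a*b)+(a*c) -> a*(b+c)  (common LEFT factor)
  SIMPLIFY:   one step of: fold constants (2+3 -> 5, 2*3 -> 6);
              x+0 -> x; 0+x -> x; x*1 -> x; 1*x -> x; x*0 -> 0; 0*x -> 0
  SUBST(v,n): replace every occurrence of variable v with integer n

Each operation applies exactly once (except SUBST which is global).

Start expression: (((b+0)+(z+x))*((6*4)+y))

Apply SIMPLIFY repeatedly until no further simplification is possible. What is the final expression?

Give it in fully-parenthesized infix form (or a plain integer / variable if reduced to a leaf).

Start: (((b+0)+(z+x))*((6*4)+y))
Step 1: at LL: (b+0) -> b; overall: (((b+0)+(z+x))*((6*4)+y)) -> ((b+(z+x))*((6*4)+y))
Step 2: at RL: (6*4) -> 24; overall: ((b+(z+x))*((6*4)+y)) -> ((b+(z+x))*(24+y))
Fixed point: ((b+(z+x))*(24+y))

Answer: ((b+(z+x))*(24+y))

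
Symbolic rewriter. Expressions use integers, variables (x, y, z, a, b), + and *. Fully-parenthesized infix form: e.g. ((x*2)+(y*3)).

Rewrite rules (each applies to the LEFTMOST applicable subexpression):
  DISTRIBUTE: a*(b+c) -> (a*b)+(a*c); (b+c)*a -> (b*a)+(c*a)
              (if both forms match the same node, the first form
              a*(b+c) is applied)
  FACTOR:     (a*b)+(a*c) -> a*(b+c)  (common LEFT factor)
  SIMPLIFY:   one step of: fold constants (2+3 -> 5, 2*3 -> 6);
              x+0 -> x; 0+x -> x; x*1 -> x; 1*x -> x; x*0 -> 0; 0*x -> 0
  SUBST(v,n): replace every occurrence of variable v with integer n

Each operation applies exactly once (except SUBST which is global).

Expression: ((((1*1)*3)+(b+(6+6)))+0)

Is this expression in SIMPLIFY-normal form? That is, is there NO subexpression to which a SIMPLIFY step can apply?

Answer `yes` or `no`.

Answer: no

Derivation:
Expression: ((((1*1)*3)+(b+(6+6)))+0)
Scanning for simplifiable subexpressions (pre-order)...
  at root: ((((1*1)*3)+(b+(6+6)))+0) (SIMPLIFIABLE)
  at L: (((1*1)*3)+(b+(6+6))) (not simplifiable)
  at LL: ((1*1)*3) (not simplifiable)
  at LLL: (1*1) (SIMPLIFIABLE)
  at LR: (b+(6+6)) (not simplifiable)
  at LRR: (6+6) (SIMPLIFIABLE)
Found simplifiable subexpr at path root: ((((1*1)*3)+(b+(6+6)))+0)
One SIMPLIFY step would give: (((1*1)*3)+(b+(6+6)))
-> NOT in normal form.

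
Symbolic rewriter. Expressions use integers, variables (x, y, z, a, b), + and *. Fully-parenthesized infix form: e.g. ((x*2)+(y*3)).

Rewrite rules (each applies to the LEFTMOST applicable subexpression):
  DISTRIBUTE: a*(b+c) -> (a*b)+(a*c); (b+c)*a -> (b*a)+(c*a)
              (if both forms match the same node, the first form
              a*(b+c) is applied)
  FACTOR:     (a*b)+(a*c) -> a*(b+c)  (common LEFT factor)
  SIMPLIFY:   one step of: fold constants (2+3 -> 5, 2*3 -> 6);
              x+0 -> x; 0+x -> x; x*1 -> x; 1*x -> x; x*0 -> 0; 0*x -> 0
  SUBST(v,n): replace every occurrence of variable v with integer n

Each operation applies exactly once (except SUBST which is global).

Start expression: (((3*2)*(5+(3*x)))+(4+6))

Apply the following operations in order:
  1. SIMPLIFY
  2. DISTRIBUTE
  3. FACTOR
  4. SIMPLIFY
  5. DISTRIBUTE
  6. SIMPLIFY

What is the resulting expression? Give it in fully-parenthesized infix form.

Start: (((3*2)*(5+(3*x)))+(4+6))
Apply SIMPLIFY at LL (target: (3*2)): (((3*2)*(5+(3*x)))+(4+6)) -> ((6*(5+(3*x)))+(4+6))
Apply DISTRIBUTE at L (target: (6*(5+(3*x)))): ((6*(5+(3*x)))+(4+6)) -> (((6*5)+(6*(3*x)))+(4+6))
Apply FACTOR at L (target: ((6*5)+(6*(3*x)))): (((6*5)+(6*(3*x)))+(4+6)) -> ((6*(5+(3*x)))+(4+6))
Apply SIMPLIFY at R (target: (4+6)): ((6*(5+(3*x)))+(4+6)) -> ((6*(5+(3*x)))+10)
Apply DISTRIBUTE at L (target: (6*(5+(3*x)))): ((6*(5+(3*x)))+10) -> (((6*5)+(6*(3*x)))+10)
Apply SIMPLIFY at LL (target: (6*5)): (((6*5)+(6*(3*x)))+10) -> ((30+(6*(3*x)))+10)

Answer: ((30+(6*(3*x)))+10)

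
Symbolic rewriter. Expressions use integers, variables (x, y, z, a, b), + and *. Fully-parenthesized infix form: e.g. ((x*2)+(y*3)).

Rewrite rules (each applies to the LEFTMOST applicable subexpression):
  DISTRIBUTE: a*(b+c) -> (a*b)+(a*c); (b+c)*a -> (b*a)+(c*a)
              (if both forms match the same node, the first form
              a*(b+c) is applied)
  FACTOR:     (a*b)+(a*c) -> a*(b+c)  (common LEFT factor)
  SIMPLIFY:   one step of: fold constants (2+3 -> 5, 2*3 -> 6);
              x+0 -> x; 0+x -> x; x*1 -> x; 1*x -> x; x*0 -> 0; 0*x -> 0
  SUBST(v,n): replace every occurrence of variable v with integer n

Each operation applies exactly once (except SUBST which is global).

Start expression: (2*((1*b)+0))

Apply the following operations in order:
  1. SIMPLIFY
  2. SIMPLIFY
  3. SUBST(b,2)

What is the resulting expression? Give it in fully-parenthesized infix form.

Start: (2*((1*b)+0))
Apply SIMPLIFY at R (target: ((1*b)+0)): (2*((1*b)+0)) -> (2*(1*b))
Apply SIMPLIFY at R (target: (1*b)): (2*(1*b)) -> (2*b)
Apply SUBST(b,2): (2*b) -> (2*2)

Answer: (2*2)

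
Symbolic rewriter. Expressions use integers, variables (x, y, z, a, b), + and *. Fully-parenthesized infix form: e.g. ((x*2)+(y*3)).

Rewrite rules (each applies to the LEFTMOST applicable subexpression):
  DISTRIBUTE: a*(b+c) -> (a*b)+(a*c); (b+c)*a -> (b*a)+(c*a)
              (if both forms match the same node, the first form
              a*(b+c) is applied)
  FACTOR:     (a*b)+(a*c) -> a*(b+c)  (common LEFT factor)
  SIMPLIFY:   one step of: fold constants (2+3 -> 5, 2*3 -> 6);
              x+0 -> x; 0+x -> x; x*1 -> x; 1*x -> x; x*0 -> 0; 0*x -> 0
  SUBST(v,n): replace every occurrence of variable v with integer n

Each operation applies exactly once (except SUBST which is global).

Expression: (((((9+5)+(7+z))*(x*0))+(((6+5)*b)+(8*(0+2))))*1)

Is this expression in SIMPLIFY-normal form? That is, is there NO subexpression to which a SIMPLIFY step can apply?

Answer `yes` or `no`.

Expression: (((((9+5)+(7+z))*(x*0))+(((6+5)*b)+(8*(0+2))))*1)
Scanning for simplifiable subexpressions (pre-order)...
  at root: (((((9+5)+(7+z))*(x*0))+(((6+5)*b)+(8*(0+2))))*1) (SIMPLIFIABLE)
  at L: ((((9+5)+(7+z))*(x*0))+(((6+5)*b)+(8*(0+2)))) (not simplifiable)
  at LL: (((9+5)+(7+z))*(x*0)) (not simplifiable)
  at LLL: ((9+5)+(7+z)) (not simplifiable)
  at LLLL: (9+5) (SIMPLIFIABLE)
  at LLLR: (7+z) (not simplifiable)
  at LLR: (x*0) (SIMPLIFIABLE)
  at LR: (((6+5)*b)+(8*(0+2))) (not simplifiable)
  at LRL: ((6+5)*b) (not simplifiable)
  at LRLL: (6+5) (SIMPLIFIABLE)
  at LRR: (8*(0+2)) (not simplifiable)
  at LRRR: (0+2) (SIMPLIFIABLE)
Found simplifiable subexpr at path root: (((((9+5)+(7+z))*(x*0))+(((6+5)*b)+(8*(0+2))))*1)
One SIMPLIFY step would give: ((((9+5)+(7+z))*(x*0))+(((6+5)*b)+(8*(0+2))))
-> NOT in normal form.

Answer: no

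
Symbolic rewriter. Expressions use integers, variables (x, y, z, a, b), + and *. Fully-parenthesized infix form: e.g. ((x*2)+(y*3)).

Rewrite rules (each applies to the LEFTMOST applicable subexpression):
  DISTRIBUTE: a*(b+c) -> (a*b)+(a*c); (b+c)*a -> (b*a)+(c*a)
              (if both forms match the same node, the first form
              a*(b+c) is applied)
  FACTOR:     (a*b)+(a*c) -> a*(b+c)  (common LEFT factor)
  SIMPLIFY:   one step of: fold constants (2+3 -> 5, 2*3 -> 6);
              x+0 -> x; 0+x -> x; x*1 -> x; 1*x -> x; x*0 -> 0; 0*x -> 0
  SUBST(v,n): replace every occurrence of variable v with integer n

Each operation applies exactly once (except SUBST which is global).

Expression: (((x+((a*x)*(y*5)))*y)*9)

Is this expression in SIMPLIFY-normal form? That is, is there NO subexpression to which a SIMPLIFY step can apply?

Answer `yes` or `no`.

Answer: yes

Derivation:
Expression: (((x+((a*x)*(y*5)))*y)*9)
Scanning for simplifiable subexpressions (pre-order)...
  at root: (((x+((a*x)*(y*5)))*y)*9) (not simplifiable)
  at L: ((x+((a*x)*(y*5)))*y) (not simplifiable)
  at LL: (x+((a*x)*(y*5))) (not simplifiable)
  at LLR: ((a*x)*(y*5)) (not simplifiable)
  at LLRL: (a*x) (not simplifiable)
  at LLRR: (y*5) (not simplifiable)
Result: no simplifiable subexpression found -> normal form.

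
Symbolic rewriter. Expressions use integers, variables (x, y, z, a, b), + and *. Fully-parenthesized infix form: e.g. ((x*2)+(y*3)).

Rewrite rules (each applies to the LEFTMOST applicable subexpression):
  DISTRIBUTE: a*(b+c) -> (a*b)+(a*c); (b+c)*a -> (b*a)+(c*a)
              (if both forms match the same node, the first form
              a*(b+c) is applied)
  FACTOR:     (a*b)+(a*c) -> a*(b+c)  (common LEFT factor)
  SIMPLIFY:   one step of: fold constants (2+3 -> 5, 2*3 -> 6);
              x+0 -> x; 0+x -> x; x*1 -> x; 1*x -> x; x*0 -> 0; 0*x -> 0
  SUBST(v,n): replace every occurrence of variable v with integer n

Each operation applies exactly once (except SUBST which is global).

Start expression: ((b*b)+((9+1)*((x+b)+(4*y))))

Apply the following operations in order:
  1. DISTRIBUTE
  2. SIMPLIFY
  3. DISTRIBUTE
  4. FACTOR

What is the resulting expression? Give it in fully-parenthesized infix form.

Answer: ((b*b)+((10*(x+b))+((9+1)*(4*y))))

Derivation:
Start: ((b*b)+((9+1)*((x+b)+(4*y))))
Apply DISTRIBUTE at R (target: ((9+1)*((x+b)+(4*y)))): ((b*b)+((9+1)*((x+b)+(4*y)))) -> ((b*b)+(((9+1)*(x+b))+((9+1)*(4*y))))
Apply SIMPLIFY at RLL (target: (9+1)): ((b*b)+(((9+1)*(x+b))+((9+1)*(4*y)))) -> ((b*b)+((10*(x+b))+((9+1)*(4*y))))
Apply DISTRIBUTE at RL (target: (10*(x+b))): ((b*b)+((10*(x+b))+((9+1)*(4*y)))) -> ((b*b)+(((10*x)+(10*b))+((9+1)*(4*y))))
Apply FACTOR at RL (target: ((10*x)+(10*b))): ((b*b)+(((10*x)+(10*b))+((9+1)*(4*y)))) -> ((b*b)+((10*(x+b))+((9+1)*(4*y))))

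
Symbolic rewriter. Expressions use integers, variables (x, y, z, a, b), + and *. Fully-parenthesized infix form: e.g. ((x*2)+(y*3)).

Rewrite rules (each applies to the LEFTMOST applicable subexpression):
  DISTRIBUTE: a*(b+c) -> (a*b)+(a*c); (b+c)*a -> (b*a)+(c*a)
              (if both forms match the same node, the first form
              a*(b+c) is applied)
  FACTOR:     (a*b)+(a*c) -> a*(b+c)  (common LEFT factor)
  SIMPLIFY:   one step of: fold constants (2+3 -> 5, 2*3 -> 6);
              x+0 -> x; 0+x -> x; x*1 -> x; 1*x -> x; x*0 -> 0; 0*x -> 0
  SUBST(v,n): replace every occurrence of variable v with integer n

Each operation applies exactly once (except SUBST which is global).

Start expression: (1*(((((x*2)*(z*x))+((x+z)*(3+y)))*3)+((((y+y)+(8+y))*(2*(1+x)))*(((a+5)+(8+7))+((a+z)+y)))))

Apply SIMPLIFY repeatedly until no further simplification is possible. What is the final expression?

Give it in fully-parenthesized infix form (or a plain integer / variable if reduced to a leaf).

Start: (1*(((((x*2)*(z*x))+((x+z)*(3+y)))*3)+((((y+y)+(8+y))*(2*(1+x)))*(((a+5)+(8+7))+((a+z)+y)))))
Step 1: at root: (1*(((((x*2)*(z*x))+((x+z)*(3+y)))*3)+((((y+y)+(8+y))*(2*(1+x)))*(((a+5)+(8+7))+((a+z)+y))))) -> (((((x*2)*(z*x))+((x+z)*(3+y)))*3)+((((y+y)+(8+y))*(2*(1+x)))*(((a+5)+(8+7))+((a+z)+y)))); overall: (1*(((((x*2)*(z*x))+((x+z)*(3+y)))*3)+((((y+y)+(8+y))*(2*(1+x)))*(((a+5)+(8+7))+((a+z)+y))))) -> (((((x*2)*(z*x))+((x+z)*(3+y)))*3)+((((y+y)+(8+y))*(2*(1+x)))*(((a+5)+(8+7))+((a+z)+y))))
Step 2: at RRLR: (8+7) -> 15; overall: (((((x*2)*(z*x))+((x+z)*(3+y)))*3)+((((y+y)+(8+y))*(2*(1+x)))*(((a+5)+(8+7))+((a+z)+y)))) -> (((((x*2)*(z*x))+((x+z)*(3+y)))*3)+((((y+y)+(8+y))*(2*(1+x)))*(((a+5)+15)+((a+z)+y))))
Fixed point: (((((x*2)*(z*x))+((x+z)*(3+y)))*3)+((((y+y)+(8+y))*(2*(1+x)))*(((a+5)+15)+((a+z)+y))))

Answer: (((((x*2)*(z*x))+((x+z)*(3+y)))*3)+((((y+y)+(8+y))*(2*(1+x)))*(((a+5)+15)+((a+z)+y))))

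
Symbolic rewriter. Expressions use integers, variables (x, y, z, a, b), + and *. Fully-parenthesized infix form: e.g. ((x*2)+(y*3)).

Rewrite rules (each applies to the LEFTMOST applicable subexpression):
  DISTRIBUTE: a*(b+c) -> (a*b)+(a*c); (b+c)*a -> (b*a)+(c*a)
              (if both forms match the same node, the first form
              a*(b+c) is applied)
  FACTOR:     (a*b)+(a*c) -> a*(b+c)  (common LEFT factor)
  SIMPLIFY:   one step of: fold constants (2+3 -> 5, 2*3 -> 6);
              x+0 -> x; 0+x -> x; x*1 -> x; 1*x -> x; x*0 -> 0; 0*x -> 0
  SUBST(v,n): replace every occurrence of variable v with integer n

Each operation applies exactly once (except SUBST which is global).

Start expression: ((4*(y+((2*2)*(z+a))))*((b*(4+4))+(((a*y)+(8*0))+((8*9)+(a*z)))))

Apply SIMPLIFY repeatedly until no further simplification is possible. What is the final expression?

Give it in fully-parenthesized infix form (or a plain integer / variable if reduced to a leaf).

Answer: ((4*(y+(4*(z+a))))*((b*8)+((a*y)+(72+(a*z)))))

Derivation:
Start: ((4*(y+((2*2)*(z+a))))*((b*(4+4))+(((a*y)+(8*0))+((8*9)+(a*z)))))
Step 1: at LRRL: (2*2) -> 4; overall: ((4*(y+((2*2)*(z+a))))*((b*(4+4))+(((a*y)+(8*0))+((8*9)+(a*z))))) -> ((4*(y+(4*(z+a))))*((b*(4+4))+(((a*y)+(8*0))+((8*9)+(a*z)))))
Step 2: at RLR: (4+4) -> 8; overall: ((4*(y+(4*(z+a))))*((b*(4+4))+(((a*y)+(8*0))+((8*9)+(a*z))))) -> ((4*(y+(4*(z+a))))*((b*8)+(((a*y)+(8*0))+((8*9)+(a*z)))))
Step 3: at RRLR: (8*0) -> 0; overall: ((4*(y+(4*(z+a))))*((b*8)+(((a*y)+(8*0))+((8*9)+(a*z))))) -> ((4*(y+(4*(z+a))))*((b*8)+(((a*y)+0)+((8*9)+(a*z)))))
Step 4: at RRL: ((a*y)+0) -> (a*y); overall: ((4*(y+(4*(z+a))))*((b*8)+(((a*y)+0)+((8*9)+(a*z))))) -> ((4*(y+(4*(z+a))))*((b*8)+((a*y)+((8*9)+(a*z)))))
Step 5: at RRRL: (8*9) -> 72; overall: ((4*(y+(4*(z+a))))*((b*8)+((a*y)+((8*9)+(a*z))))) -> ((4*(y+(4*(z+a))))*((b*8)+((a*y)+(72+(a*z)))))
Fixed point: ((4*(y+(4*(z+a))))*((b*8)+((a*y)+(72+(a*z)))))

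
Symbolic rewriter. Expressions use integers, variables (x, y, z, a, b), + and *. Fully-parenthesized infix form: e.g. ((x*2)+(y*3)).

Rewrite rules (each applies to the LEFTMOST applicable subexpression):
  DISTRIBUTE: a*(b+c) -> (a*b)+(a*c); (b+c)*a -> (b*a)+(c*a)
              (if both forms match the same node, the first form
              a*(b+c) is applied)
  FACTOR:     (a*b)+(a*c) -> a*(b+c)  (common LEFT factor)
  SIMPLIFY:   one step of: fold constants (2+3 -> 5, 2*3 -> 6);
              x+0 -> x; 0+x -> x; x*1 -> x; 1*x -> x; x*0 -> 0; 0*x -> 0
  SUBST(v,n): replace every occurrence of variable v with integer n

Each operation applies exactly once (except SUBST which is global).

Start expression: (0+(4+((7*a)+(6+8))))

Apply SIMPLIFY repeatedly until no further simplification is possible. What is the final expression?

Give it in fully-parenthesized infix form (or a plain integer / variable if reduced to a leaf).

Start: (0+(4+((7*a)+(6+8))))
Step 1: at root: (0+(4+((7*a)+(6+8)))) -> (4+((7*a)+(6+8))); overall: (0+(4+((7*a)+(6+8)))) -> (4+((7*a)+(6+8)))
Step 2: at RR: (6+8) -> 14; overall: (4+((7*a)+(6+8))) -> (4+((7*a)+14))
Fixed point: (4+((7*a)+14))

Answer: (4+((7*a)+14))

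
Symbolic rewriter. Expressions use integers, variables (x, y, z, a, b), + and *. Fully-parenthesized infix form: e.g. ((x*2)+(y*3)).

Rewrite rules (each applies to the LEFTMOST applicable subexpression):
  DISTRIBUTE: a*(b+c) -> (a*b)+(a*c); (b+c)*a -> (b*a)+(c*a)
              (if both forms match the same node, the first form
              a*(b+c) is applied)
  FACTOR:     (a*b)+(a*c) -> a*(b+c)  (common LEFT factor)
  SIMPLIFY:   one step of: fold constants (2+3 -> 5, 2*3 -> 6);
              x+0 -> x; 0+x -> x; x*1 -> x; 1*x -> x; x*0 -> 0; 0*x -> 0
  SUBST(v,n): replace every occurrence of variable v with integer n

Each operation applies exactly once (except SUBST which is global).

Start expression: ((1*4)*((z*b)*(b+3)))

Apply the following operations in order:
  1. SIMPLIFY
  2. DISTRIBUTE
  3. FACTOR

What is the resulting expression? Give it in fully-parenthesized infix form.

Answer: (4*((z*b)*(b+3)))

Derivation:
Start: ((1*4)*((z*b)*(b+3)))
Apply SIMPLIFY at L (target: (1*4)): ((1*4)*((z*b)*(b+3))) -> (4*((z*b)*(b+3)))
Apply DISTRIBUTE at R (target: ((z*b)*(b+3))): (4*((z*b)*(b+3))) -> (4*(((z*b)*b)+((z*b)*3)))
Apply FACTOR at R (target: (((z*b)*b)+((z*b)*3))): (4*(((z*b)*b)+((z*b)*3))) -> (4*((z*b)*(b+3)))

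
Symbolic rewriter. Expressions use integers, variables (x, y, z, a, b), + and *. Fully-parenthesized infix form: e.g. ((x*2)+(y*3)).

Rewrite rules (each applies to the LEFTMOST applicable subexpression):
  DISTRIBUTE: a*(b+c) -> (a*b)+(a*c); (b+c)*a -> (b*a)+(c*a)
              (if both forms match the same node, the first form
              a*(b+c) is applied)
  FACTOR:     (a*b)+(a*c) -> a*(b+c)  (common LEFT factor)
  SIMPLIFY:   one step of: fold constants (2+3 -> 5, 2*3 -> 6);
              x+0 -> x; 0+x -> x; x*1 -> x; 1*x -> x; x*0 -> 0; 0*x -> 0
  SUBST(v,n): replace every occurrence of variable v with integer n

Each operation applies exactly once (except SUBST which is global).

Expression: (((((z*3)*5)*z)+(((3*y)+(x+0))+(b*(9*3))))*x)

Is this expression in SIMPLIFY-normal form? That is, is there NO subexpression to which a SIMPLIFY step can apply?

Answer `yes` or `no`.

Expression: (((((z*3)*5)*z)+(((3*y)+(x+0))+(b*(9*3))))*x)
Scanning for simplifiable subexpressions (pre-order)...
  at root: (((((z*3)*5)*z)+(((3*y)+(x+0))+(b*(9*3))))*x) (not simplifiable)
  at L: ((((z*3)*5)*z)+(((3*y)+(x+0))+(b*(9*3)))) (not simplifiable)
  at LL: (((z*3)*5)*z) (not simplifiable)
  at LLL: ((z*3)*5) (not simplifiable)
  at LLLL: (z*3) (not simplifiable)
  at LR: (((3*y)+(x+0))+(b*(9*3))) (not simplifiable)
  at LRL: ((3*y)+(x+0)) (not simplifiable)
  at LRLL: (3*y) (not simplifiable)
  at LRLR: (x+0) (SIMPLIFIABLE)
  at LRR: (b*(9*3)) (not simplifiable)
  at LRRR: (9*3) (SIMPLIFIABLE)
Found simplifiable subexpr at path LRLR: (x+0)
One SIMPLIFY step would give: (((((z*3)*5)*z)+(((3*y)+x)+(b*(9*3))))*x)
-> NOT in normal form.

Answer: no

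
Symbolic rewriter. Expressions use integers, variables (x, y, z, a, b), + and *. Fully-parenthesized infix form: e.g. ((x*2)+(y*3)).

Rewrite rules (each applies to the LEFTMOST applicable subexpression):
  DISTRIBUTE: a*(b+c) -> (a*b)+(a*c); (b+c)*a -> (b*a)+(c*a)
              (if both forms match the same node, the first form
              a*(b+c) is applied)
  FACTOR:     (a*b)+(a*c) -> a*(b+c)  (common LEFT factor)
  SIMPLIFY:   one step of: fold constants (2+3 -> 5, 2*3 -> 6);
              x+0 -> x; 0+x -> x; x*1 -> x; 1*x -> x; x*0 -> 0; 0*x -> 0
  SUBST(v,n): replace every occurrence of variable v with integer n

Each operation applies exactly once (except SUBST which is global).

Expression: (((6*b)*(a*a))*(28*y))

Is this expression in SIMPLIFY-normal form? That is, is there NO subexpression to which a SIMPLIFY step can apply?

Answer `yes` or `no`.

Answer: yes

Derivation:
Expression: (((6*b)*(a*a))*(28*y))
Scanning for simplifiable subexpressions (pre-order)...
  at root: (((6*b)*(a*a))*(28*y)) (not simplifiable)
  at L: ((6*b)*(a*a)) (not simplifiable)
  at LL: (6*b) (not simplifiable)
  at LR: (a*a) (not simplifiable)
  at R: (28*y) (not simplifiable)
Result: no simplifiable subexpression found -> normal form.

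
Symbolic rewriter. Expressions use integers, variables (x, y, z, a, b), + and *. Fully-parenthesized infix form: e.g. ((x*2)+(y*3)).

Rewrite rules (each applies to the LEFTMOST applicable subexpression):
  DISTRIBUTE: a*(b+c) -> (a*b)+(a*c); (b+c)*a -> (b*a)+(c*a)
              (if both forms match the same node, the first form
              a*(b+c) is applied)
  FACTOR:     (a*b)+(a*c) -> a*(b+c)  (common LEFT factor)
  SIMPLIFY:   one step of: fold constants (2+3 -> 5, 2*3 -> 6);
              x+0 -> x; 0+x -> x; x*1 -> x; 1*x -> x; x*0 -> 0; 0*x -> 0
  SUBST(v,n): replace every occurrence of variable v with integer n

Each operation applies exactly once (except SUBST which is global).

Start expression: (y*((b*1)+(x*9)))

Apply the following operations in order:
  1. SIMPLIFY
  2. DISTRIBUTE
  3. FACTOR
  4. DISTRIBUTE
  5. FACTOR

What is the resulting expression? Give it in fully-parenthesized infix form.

Start: (y*((b*1)+(x*9)))
Apply SIMPLIFY at RL (target: (b*1)): (y*((b*1)+(x*9))) -> (y*(b+(x*9)))
Apply DISTRIBUTE at root (target: (y*(b+(x*9)))): (y*(b+(x*9))) -> ((y*b)+(y*(x*9)))
Apply FACTOR at root (target: ((y*b)+(y*(x*9)))): ((y*b)+(y*(x*9))) -> (y*(b+(x*9)))
Apply DISTRIBUTE at root (target: (y*(b+(x*9)))): (y*(b+(x*9))) -> ((y*b)+(y*(x*9)))
Apply FACTOR at root (target: ((y*b)+(y*(x*9)))): ((y*b)+(y*(x*9))) -> (y*(b+(x*9)))

Answer: (y*(b+(x*9)))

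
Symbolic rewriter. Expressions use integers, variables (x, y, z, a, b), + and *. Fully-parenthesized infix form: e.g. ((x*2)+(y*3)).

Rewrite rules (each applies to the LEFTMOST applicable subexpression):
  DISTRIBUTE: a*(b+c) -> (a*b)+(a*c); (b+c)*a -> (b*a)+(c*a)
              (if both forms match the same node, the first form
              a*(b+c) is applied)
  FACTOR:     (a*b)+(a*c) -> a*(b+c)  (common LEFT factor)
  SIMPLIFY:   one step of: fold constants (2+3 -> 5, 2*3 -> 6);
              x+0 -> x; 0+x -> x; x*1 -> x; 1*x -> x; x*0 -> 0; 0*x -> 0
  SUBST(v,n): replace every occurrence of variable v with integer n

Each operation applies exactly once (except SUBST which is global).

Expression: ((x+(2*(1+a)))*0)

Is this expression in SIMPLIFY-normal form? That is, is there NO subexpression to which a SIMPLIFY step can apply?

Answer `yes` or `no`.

Answer: no

Derivation:
Expression: ((x+(2*(1+a)))*0)
Scanning for simplifiable subexpressions (pre-order)...
  at root: ((x+(2*(1+a)))*0) (SIMPLIFIABLE)
  at L: (x+(2*(1+a))) (not simplifiable)
  at LR: (2*(1+a)) (not simplifiable)
  at LRR: (1+a) (not simplifiable)
Found simplifiable subexpr at path root: ((x+(2*(1+a)))*0)
One SIMPLIFY step would give: 0
-> NOT in normal form.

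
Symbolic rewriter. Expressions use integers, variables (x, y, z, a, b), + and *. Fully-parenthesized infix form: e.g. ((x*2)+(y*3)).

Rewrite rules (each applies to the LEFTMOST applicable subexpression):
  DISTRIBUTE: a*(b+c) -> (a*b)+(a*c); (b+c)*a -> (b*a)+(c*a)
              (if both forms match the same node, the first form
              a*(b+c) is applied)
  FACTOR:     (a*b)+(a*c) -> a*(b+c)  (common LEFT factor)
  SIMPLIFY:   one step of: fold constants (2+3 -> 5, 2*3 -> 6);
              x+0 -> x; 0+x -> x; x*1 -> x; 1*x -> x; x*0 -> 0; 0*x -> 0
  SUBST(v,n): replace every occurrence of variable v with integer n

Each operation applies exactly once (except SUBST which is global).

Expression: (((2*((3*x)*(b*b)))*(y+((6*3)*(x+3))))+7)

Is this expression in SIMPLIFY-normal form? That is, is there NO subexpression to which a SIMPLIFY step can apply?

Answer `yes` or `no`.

Answer: no

Derivation:
Expression: (((2*((3*x)*(b*b)))*(y+((6*3)*(x+3))))+7)
Scanning for simplifiable subexpressions (pre-order)...
  at root: (((2*((3*x)*(b*b)))*(y+((6*3)*(x+3))))+7) (not simplifiable)
  at L: ((2*((3*x)*(b*b)))*(y+((6*3)*(x+3)))) (not simplifiable)
  at LL: (2*((3*x)*(b*b))) (not simplifiable)
  at LLR: ((3*x)*(b*b)) (not simplifiable)
  at LLRL: (3*x) (not simplifiable)
  at LLRR: (b*b) (not simplifiable)
  at LR: (y+((6*3)*(x+3))) (not simplifiable)
  at LRR: ((6*3)*(x+3)) (not simplifiable)
  at LRRL: (6*3) (SIMPLIFIABLE)
  at LRRR: (x+3) (not simplifiable)
Found simplifiable subexpr at path LRRL: (6*3)
One SIMPLIFY step would give: (((2*((3*x)*(b*b)))*(y+(18*(x+3))))+7)
-> NOT in normal form.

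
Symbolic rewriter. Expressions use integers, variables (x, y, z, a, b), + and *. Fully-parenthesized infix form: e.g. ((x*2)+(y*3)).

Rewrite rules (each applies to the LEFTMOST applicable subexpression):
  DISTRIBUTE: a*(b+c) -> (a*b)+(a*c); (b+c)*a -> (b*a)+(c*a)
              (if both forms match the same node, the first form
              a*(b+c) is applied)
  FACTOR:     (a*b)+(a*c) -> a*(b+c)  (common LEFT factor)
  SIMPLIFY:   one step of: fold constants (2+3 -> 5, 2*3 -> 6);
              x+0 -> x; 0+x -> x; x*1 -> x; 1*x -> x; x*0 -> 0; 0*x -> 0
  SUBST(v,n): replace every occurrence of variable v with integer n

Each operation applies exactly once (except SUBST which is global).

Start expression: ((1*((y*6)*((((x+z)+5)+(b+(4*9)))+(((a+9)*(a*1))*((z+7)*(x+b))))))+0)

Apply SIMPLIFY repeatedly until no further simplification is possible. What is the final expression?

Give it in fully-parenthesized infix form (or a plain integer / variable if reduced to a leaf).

Answer: ((y*6)*((((x+z)+5)+(b+36))+(((a+9)*a)*((z+7)*(x+b)))))

Derivation:
Start: ((1*((y*6)*((((x+z)+5)+(b+(4*9)))+(((a+9)*(a*1))*((z+7)*(x+b))))))+0)
Step 1: at root: ((1*((y*6)*((((x+z)+5)+(b+(4*9)))+(((a+9)*(a*1))*((z+7)*(x+b))))))+0) -> (1*((y*6)*((((x+z)+5)+(b+(4*9)))+(((a+9)*(a*1))*((z+7)*(x+b)))))); overall: ((1*((y*6)*((((x+z)+5)+(b+(4*9)))+(((a+9)*(a*1))*((z+7)*(x+b))))))+0) -> (1*((y*6)*((((x+z)+5)+(b+(4*9)))+(((a+9)*(a*1))*((z+7)*(x+b))))))
Step 2: at root: (1*((y*6)*((((x+z)+5)+(b+(4*9)))+(((a+9)*(a*1))*((z+7)*(x+b)))))) -> ((y*6)*((((x+z)+5)+(b+(4*9)))+(((a+9)*(a*1))*((z+7)*(x+b))))); overall: (1*((y*6)*((((x+z)+5)+(b+(4*9)))+(((a+9)*(a*1))*((z+7)*(x+b)))))) -> ((y*6)*((((x+z)+5)+(b+(4*9)))+(((a+9)*(a*1))*((z+7)*(x+b)))))
Step 3: at RLRR: (4*9) -> 36; overall: ((y*6)*((((x+z)+5)+(b+(4*9)))+(((a+9)*(a*1))*((z+7)*(x+b))))) -> ((y*6)*((((x+z)+5)+(b+36))+(((a+9)*(a*1))*((z+7)*(x+b)))))
Step 4: at RRLR: (a*1) -> a; overall: ((y*6)*((((x+z)+5)+(b+36))+(((a+9)*(a*1))*((z+7)*(x+b))))) -> ((y*6)*((((x+z)+5)+(b+36))+(((a+9)*a)*((z+7)*(x+b)))))
Fixed point: ((y*6)*((((x+z)+5)+(b+36))+(((a+9)*a)*((z+7)*(x+b)))))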